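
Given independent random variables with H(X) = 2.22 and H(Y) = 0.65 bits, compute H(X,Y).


For independent variables, H(X,Y) = H(X) + H(Y) = 2.22 + 0.65 = 2.87

2.87 bits


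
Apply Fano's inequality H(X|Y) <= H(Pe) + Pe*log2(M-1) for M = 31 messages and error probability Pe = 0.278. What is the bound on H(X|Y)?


H(Pe) = -Pe*log2(Pe) - (1-Pe)*log2(1-Pe) = -0.278*log2(0.278) - 0.722*log2(0.722) = 0.513422 + 0.339289 = 0.8527. Pe*log2(M-1) = 0.278*log2(30) = 1.364116. Bound = H(Pe) + Pe*log2(M-1) = 0.513422 + 0.339289 + 1.364116 = 2.2168

2.2168 bits


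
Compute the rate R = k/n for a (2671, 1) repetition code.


Rate = k/n = 1/2671

1/2671


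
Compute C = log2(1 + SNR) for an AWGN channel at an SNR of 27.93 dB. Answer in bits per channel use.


SNR_linear = 10^(27.93/10) = 620.869; C = log2(1 + SNR_linear) = log2(1 + 620.869) = 9.2805

9.2805 bits/channel use


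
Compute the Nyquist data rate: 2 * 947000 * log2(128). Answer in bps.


Rate = 2 * B * log2(M) = 2 * 947000 * 7.0 = 13258000.0

13258000.0 bps


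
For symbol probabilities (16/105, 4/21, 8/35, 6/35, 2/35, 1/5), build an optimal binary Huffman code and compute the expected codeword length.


Huffman construction (repeatedly merge the two least-probable nodes; each merge adds 1 bit to every symbol beneath it): 2/35 + 16/105 = 22/105; 6/35 + 4/21 = 38/105; 1/5 + 22/105 = 43/105; 8/35 + 38/105 = 62/105; 43/105 + 62/105 = 1. Resulting codeword lengths (in the order the probabilities were given): (3, 3, 2, 3, 3, 2). L_avg = sum(p_i * l_i) = 16/105*3 + 4/21*3 + 8/35*2 + 6/35*3 + 2/35*3 + 1/5*2 = 18/7 = 2.5714

2.5714 bits


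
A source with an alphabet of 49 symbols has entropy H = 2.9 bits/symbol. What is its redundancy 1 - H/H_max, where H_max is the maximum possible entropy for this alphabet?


H_max = log2(K) = log2(49) = 5.6147 bits/symbol. Redundancy = 1 - H/H_max = 1 - 2.9/5.6147 = 1 - 0.5165 = 0.4835

0.4835


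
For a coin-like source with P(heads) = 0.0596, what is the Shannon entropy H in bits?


H = -p*log2(p) - (1-p)*log2(1-p). -0.0596*log2(0.0596) = 0.242485; -0.9404*log2(0.9404) = 0.083370. H = 0.242485 + 0.083370 = 0.3259

0.3259 bits


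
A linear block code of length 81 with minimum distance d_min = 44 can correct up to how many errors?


Correction capability = floor((d-1)/2) = floor((44-1)/2) = 21

21 errors


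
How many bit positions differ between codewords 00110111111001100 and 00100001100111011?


Count differing positions: . . . ^ . ^ ^ . . ^ ^ ^ ^ . ^ ^ ^ = 10 differences

10


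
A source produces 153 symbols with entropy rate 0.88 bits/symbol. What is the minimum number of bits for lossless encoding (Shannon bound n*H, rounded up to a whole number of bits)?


Minimum bits >= n * H = 153 * 0.88 = 134.64, rounded up to a whole number of bits = 135

135 bits


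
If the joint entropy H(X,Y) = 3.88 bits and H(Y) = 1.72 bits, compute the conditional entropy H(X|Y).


H(X|Y) = H(X,Y) - H(Y) = 3.88 - 1.72 = 2.16

2.16 bits


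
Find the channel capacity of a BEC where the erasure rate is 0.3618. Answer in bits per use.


C = 1 - epsilon = 1 - 0.3618 = 0.6382

0.6382 bits


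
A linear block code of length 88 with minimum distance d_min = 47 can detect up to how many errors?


Detection capability = d_min - 1 = 47 - 1 = 46

46 errors


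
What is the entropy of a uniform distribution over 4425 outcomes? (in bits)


H = log2(n) = log2(4425) = 12.1115

12.1115 bits


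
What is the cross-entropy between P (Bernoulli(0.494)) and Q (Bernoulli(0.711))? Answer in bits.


H(P,Q) = -p*log2(q) - (1-p)*log2(1-q). -0.494*log2(0.711) = 0.243087; -0.506*log2(0.289) = 0.906174. H(P,Q) = 0.243087 + 0.906174 = 1.1493

1.1493 bits


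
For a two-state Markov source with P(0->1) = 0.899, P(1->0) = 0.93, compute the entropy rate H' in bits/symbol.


Stationary distribution: pi_0 = p10/(p01+p10) = 0.5085, pi_1 = 0.4915. Entropy rate H' = pi_0*H(p01) + pi_1*H(p10) = 0.5085*0.4722 + 0.4915*0.3659 = 0.4199

0.4199 bits/symbol


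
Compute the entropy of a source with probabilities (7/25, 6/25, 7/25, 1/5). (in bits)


H = -sum(p_i * log2(p_i)). Terms: -(7/25)*log2(7/25) = 0.514220; -(6/25)*log2(6/25) = 0.494134; -(7/25)*log2(7/25) = 0.514220; -(1/5)*log2(1/5) = 0.464386. H = 0.514220 + 0.494134 + 0.514220 + 0.464386 = 1.987

1.987 bits


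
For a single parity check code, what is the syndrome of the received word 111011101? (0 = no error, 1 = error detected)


Syndrome = XOR of all bits = 1 XOR 1 XOR 1 XOR 0 XOR 1 XOR 1 XOR 1 XOR 0 XOR 1 = 1

1


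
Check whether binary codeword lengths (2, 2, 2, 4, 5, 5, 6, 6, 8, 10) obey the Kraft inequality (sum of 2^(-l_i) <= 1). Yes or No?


Kraft sum = sum(2^(-l_i)) = 0.9111, need <= 1. Result: satisfied (a binary prefix-free code with these lengths exists)

Yes


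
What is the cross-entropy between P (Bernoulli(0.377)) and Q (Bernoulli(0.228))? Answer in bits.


H(P,Q) = -p*log2(q) - (1-p)*log2(1-q). -0.377*log2(0.228) = 0.804101; -0.623*log2(0.772) = 0.232583. H(P,Q) = 0.804101 + 0.232583 = 1.0367

1.0367 bits


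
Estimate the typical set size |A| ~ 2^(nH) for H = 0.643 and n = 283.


log2|A_typical| = nH = 283 * 0.643 = 181.969, so |A_typical| ~ 2^181.969 = 6.000e+54

6.000e+54


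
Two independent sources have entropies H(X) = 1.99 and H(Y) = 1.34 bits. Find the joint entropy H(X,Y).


For independent variables, H(X,Y) = H(X) + H(Y) = 1.99 + 1.34 = 3.33

3.33 bits


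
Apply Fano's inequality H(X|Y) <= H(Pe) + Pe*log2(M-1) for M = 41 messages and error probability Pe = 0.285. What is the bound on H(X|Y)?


H(Pe) = -Pe*log2(Pe) - (1-Pe)*log2(1-Pe) = -0.285*log2(0.285) - 0.715*log2(0.715) = 0.516125 + 0.346049 = 0.8622. Pe*log2(M-1) = 0.285*log2(40) = 1.516750. Bound = H(Pe) + Pe*log2(M-1) = 0.516125 + 0.346049 + 1.516750 = 2.3789

2.3789 bits


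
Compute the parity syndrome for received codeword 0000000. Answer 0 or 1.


Syndrome = XOR of all bits = 0 XOR 0 XOR 0 XOR 0 XOR 0 XOR 0 XOR 0 = 0

0


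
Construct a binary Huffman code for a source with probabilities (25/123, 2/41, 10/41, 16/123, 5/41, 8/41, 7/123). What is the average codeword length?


Huffman construction (repeatedly merge the two least-probable nodes; each merge adds 1 bit to every symbol beneath it): 2/41 + 7/123 = 13/123; 13/123 + 5/41 = 28/123; 16/123 + 8/41 = 40/123; 25/123 + 28/123 = 53/123; 10/41 + 40/123 = 70/123; 53/123 + 70/123 = 1. Resulting codeword lengths (in the order the probabilities were given): (2, 4, 2, 3, 3, 3, 4). L_avg = sum(p_i * l_i) = 25/123*2 + 2/41*4 + 10/41*2 + 16/123*3 + 5/41*3 + 8/41*3 + 7/123*4 = 109/41 = 2.6585

2.6585 bits


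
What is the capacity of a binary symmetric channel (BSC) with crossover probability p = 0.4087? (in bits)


H(p) = -p*log2(p) - (1-p)*log2(1-p) = -0.4087*log2(0.4087) - 0.5913*log2(0.5913) = 0.527585 + 0.448228 = 0.9758. C = 1 - H(p) = 1 - 0.9758 = 0.0242

0.0242 bits


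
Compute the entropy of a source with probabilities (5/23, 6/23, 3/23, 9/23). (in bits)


H = -sum(p_i * log2(p_i)). Terms: -(5/23)*log2(5/23) = 0.478616; -(6/23)*log2(6/23) = 0.505722; -(3/23)*log2(3/23) = 0.383296; -(9/23)*log2(9/23) = 0.529684. H = 0.478616 + 0.505722 + 0.383296 + 0.529684 = 1.8973

1.8973 bits


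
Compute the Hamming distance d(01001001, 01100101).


Count differing positions: . . ^ . ^ ^ . . = 3 differences

3


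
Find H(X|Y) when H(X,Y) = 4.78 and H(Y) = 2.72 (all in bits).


H(X|Y) = H(X,Y) - H(Y) = 4.78 - 2.72 = 2.06

2.06 bits


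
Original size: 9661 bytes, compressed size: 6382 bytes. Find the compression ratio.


Ratio = original / compressed = 9661 / 6382 = 1.5138

1.5138


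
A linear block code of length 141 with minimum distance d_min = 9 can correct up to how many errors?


Correction capability = floor((d-1)/2) = floor((9-1)/2) = 4

4 errors


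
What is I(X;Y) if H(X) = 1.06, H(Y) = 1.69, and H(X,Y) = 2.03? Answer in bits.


I(X;Y) = H(X) + H(Y) - H(X,Y) = 1.06 + 1.69 - 2.03 = 0.72

0.72 bits


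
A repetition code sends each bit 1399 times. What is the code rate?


Rate = k/n = 1/1399

1/1399


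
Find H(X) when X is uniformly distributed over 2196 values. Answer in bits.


H = log2(n) = log2(2196) = 11.1007

11.1007 bits


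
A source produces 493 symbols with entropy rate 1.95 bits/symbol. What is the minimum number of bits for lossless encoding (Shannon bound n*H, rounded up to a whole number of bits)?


Minimum bits >= n * H = 493 * 1.95 = 961.35, rounded up to a whole number of bits = 962

962 bits


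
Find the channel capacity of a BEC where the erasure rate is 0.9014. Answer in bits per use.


C = 1 - epsilon = 1 - 0.9014 = 0.0986

0.0986 bits


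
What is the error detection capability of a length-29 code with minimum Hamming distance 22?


Detection capability = d_min - 1 = 22 - 1 = 21

21 errors


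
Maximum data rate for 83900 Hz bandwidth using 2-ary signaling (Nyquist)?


Rate = 2 * B * log2(M) = 2 * 83900 * 1.0 = 167800.0

167800.0 bps


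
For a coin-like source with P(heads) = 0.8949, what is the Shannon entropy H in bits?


H = -p*log2(p) - (1-p)*log2(1-p). -0.8949*log2(0.8949) = 0.143364; -0.1051*log2(0.1051) = 0.341592. H = 0.143364 + 0.341592 = 0.485

0.485 bits


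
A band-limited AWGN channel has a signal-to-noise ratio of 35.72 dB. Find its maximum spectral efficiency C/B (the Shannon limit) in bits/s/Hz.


SNR_linear = 10^(35.72/10) = 3732.5016; C/B = log2(1 + SNR_linear) = log2(1 + 3732.5016) = 11.8663

11.8663 bits/s/Hz


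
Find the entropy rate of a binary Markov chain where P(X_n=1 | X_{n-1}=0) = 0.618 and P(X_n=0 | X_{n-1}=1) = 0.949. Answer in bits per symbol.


Stationary distribution: pi_0 = p10/(p01+p10) = 0.6056, pi_1 = 0.3944. Entropy rate H' = pi_0*H(p01) + pi_1*H(p10) = 0.6056*0.9594 + 0.3944*0.2906 = 0.6957

0.6957 bits/symbol


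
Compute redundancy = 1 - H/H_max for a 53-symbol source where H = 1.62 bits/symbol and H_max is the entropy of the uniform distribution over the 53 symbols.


H_max = log2(K) = log2(53) = 5.7279 bits/symbol. Redundancy = 1 - H/H_max = 1 - 1.62/5.7279 = 1 - 0.2828 = 0.7172

0.7172


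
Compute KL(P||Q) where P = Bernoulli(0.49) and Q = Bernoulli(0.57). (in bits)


KL = p*log2(p/q) + (1-p)*log2((1-p)/(1-q)) = 0.49*log2(0.49/0.57) + 0.51*log2(0.51/0.43) = 0.0186

0.0186 bits


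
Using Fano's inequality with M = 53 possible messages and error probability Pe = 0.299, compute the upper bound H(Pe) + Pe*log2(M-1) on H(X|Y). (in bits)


H(Pe) = -Pe*log2(Pe) - (1-Pe)*log2(1-Pe) = -0.299*log2(0.299) - 0.701*log2(0.701) = 0.520793 + 0.359272 = 0.8801. Pe*log2(M-1) = 0.299*log2(52) = 1.704431. Bound = H(Pe) + Pe*log2(M-1) = 0.520793 + 0.359272 + 1.704431 = 2.5845

2.5845 bits


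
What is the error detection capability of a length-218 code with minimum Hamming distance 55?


Detection capability = d_min - 1 = 55 - 1 = 54

54 errors


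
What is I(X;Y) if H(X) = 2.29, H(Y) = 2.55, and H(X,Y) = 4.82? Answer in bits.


I(X;Y) = H(X) + H(Y) - H(X,Y) = 2.29 + 2.55 - 4.82 = 0.02

0.02 bits


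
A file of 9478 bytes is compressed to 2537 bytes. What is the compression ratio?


Ratio = original / compressed = 9478 / 2537 = 3.7359

3.7359


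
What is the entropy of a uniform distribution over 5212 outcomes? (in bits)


H = log2(n) = log2(5212) = 12.3476

12.3476 bits


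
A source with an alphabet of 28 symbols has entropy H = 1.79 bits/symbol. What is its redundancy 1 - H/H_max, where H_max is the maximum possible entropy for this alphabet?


H_max = log2(K) = log2(28) = 4.8074 bits/symbol. Redundancy = 1 - H/H_max = 1 - 1.79/4.8074 = 1 - 0.3723 = 0.6277

0.6277


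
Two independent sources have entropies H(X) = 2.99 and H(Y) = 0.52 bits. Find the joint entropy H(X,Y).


For independent variables, H(X,Y) = H(X) + H(Y) = 2.99 + 0.52 = 3.51

3.51 bits


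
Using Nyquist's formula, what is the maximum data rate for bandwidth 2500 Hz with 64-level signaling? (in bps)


Rate = 2 * B * log2(M) = 2 * 2500 * 6.0 = 30000.0

30000.0 bps


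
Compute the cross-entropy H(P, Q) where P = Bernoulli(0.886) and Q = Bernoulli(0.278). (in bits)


H(P,Q) = -p*log2(q) - (1-p)*log2(1-q). -0.886*log2(0.278) = 1.636303; -0.114*log2(0.722) = 0.053572. H(P,Q) = 1.636303 + 0.053572 = 1.6899

1.6899 bits


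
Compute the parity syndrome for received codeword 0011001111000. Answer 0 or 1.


Syndrome = XOR of all bits = 0 XOR 0 XOR 1 XOR 1 XOR 0 XOR 0 XOR 1 XOR 1 XOR 1 XOR 1 XOR 0 XOR 0 XOR 0 = 0

0


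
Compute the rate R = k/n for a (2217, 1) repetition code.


Rate = k/n = 1/2217

1/2217


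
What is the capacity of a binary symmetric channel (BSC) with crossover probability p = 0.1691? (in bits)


H(p) = -p*log2(p) - (1-p)*log2(1-p) = -0.1691*log2(0.1691) - 0.8309*log2(0.8309) = 0.433581 + 0.222061 = 0.6556. C = 1 - H(p) = 1 - 0.6556 = 0.3444

0.3444 bits


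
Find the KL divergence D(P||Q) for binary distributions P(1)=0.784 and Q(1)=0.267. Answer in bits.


KL = p*log2(p/q) + (1-p)*log2((1-p)/(1-q)) = 0.784*log2(0.784/0.267) + 0.216*log2(0.216/0.733) = 0.8376

0.8376 bits


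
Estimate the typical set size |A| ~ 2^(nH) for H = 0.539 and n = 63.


log2|A_typical| = nH = 63 * 0.539 = 33.957, so |A_typical| ~ 2^33.957 = 1.668e+10

1.668e+10


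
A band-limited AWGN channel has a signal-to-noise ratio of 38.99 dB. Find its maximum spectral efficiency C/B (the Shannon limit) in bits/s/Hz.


SNR_linear = 10^(38.99/10) = 7925.0133; C/B = log2(1 + SNR_linear) = log2(1 + 7925.0133) = 12.9524

12.9524 bits/s/Hz


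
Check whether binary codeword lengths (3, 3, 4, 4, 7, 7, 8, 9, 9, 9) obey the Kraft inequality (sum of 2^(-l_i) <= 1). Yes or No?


Kraft sum = sum(2^(-l_i)) = 0.4004, need <= 1. Result: satisfied (a binary prefix-free code with these lengths exists)

Yes


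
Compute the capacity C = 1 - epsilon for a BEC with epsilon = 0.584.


C = 1 - epsilon = 1 - 0.584 = 0.416

0.416 bits


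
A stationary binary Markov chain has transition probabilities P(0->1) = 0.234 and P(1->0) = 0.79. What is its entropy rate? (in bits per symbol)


Stationary distribution: pi_0 = p10/(p01+p10) = 0.7715, pi_1 = 0.2285. Entropy rate H' = pi_0*H(p01) + pi_1*H(p10) = 0.7715*0.7849 + 0.2285*0.7415 = 0.775

0.775 bits/symbol


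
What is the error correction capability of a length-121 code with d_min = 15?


Correction capability = floor((d-1)/2) = floor((15-1)/2) = 7

7 errors


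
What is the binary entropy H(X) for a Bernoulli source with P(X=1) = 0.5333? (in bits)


H = -p*log2(p) - (1-p)*log2(1-p). -0.5333*log2(0.5333) = 0.483693; -0.4667*log2(0.4667) = 0.513105. H = 0.483693 + 0.513105 = 0.9968

0.9968 bits


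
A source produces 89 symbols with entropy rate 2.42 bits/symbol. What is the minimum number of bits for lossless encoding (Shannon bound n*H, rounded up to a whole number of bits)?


Minimum bits >= n * H = 89 * 2.42 = 215.38, rounded up to a whole number of bits = 216

216 bits


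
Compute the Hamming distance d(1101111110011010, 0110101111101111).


Count differing positions: ^ . ^ ^ . ^ . . . ^ ^ ^ . ^ . ^ = 9 differences

9


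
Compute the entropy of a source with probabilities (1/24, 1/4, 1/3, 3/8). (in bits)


H = -sum(p_i * log2(p_i)). Terms: -(1/24)*log2(1/24) = 0.191040; -(1/4)*log2(1/4) = 0.500000; -(1/3)*log2(1/3) = 0.528321; -(3/8)*log2(3/8) = 0.530639. H = 0.191040 + 0.500000 + 0.528321 + 0.530639 = 1.75

1.75 bits


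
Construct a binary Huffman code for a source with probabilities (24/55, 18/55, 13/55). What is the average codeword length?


Huffman construction (repeatedly merge the two least-probable nodes; each merge adds 1 bit to every symbol beneath it): 13/55 + 18/55 = 31/55; 24/55 + 31/55 = 1. Resulting codeword lengths (in the order the probabilities were given): (1, 2, 2). L_avg = sum(p_i * l_i) = 24/55*1 + 18/55*2 + 13/55*2 = 86/55 = 1.5636

1.5636 bits


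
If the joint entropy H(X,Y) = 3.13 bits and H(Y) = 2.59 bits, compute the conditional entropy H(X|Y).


H(X|Y) = H(X,Y) - H(Y) = 3.13 - 2.59 = 0.54

0.54 bits


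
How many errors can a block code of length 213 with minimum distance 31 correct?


Correction capability = floor((d-1)/2) = floor((31-1)/2) = 15

15 errors


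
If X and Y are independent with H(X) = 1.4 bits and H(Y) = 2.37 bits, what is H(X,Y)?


For independent variables, H(X,Y) = H(X) + H(Y) = 1.4 + 2.37 = 3.77

3.77 bits


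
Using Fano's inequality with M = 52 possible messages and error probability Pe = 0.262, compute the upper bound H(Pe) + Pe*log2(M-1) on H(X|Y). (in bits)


H(Pe) = -Pe*log2(Pe) - (1-Pe)*log2(1-Pe) = -0.262*log2(0.262) - 0.738*log2(0.738) = 0.506279 + 0.323471 = 0.8297. Pe*log2(M-1) = 0.262*log2(51) = 1.486175. Bound = H(Pe) + Pe*log2(M-1) = 0.506279 + 0.323471 + 1.486175 = 2.3159

2.3159 bits


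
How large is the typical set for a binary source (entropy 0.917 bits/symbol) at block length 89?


log2|A_typical| = nH = 89 * 0.917 = 81.613, so |A_typical| ~ 2^81.613 = 3.698e+24

3.698e+24


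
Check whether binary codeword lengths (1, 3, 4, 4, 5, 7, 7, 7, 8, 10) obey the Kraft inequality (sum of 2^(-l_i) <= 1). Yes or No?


Kraft sum = sum(2^(-l_i)) = 0.8096, need <= 1. Result: satisfied (a binary prefix-free code with these lengths exists)

Yes


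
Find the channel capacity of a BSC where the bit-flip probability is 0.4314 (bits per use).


H(p) = -p*log2(p) - (1-p)*log2(1-p) = -0.4314*log2(0.4314) - 0.5686*log2(0.5686) = 0.523246 + 0.463133 = 0.9864. C = 1 - H(p) = 1 - 0.9864 = 0.0136

0.0136 bits


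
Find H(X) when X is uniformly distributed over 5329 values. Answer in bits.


H = log2(n) = log2(5329) = 12.3796

12.3796 bits


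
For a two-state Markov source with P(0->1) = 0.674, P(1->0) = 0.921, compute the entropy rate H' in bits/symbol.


Stationary distribution: pi_0 = p10/(p01+p10) = 0.5774, pi_1 = 0.4226. Entropy rate H' = pi_0*H(p01) + pi_1*H(p10) = 0.5774*0.9108 + 0.4226*0.3986 = 0.6944

0.6944 bits/symbol


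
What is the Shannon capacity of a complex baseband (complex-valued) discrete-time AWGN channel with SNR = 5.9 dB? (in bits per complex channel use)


SNR_linear = 10^(5.9/10) = 3.8905; C = log2(1 + SNR_linear) = log2(1 + 3.8905) = 2.29

2.29 bits/channel use


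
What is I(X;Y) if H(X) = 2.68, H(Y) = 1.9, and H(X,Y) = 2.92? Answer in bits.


I(X;Y) = H(X) + H(Y) - H(X,Y) = 2.68 + 1.9 - 2.92 = 1.66

1.66 bits


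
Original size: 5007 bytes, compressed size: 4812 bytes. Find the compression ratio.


Ratio = original / compressed = 5007 / 4812 = 1.0405

1.0405


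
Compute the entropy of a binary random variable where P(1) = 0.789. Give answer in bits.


H = -p*log2(p) - (1-p)*log2(1-p). -0.789*log2(0.789) = 0.269761; -0.211*log2(0.211) = 0.473629. H = 0.269761 + 0.473629 = 0.7434

0.7434 bits


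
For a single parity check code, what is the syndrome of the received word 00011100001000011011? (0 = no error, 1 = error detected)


Syndrome = XOR of all bits = 0 XOR 0 XOR 0 XOR 1 XOR 1 XOR 1 XOR 0 XOR 0 XOR 0 XOR 0 XOR 1 XOR 0 XOR 0 XOR 0 XOR 0 XOR 1 XOR 1 XOR 0 XOR 1 XOR 1 = 0

0


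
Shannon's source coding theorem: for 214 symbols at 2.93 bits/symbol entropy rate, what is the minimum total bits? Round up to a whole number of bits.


Minimum bits >= n * H = 214 * 2.93 = 627.02, rounded up to a whole number of bits = 628

628 bits


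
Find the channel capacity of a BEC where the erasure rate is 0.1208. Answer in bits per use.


C = 1 - epsilon = 1 - 0.1208 = 0.8792

0.8792 bits


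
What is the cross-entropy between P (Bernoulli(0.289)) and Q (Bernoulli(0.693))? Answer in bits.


H(P,Q) = -p*log2(q) - (1-p)*log2(1-q). -0.289*log2(0.693) = 0.152902; -0.711*log2(0.307) = 1.211323. H(P,Q) = 0.152902 + 1.211323 = 1.3642

1.3642 bits


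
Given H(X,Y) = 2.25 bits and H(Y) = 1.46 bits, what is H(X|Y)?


H(X|Y) = H(X,Y) - H(Y) = 2.25 - 1.46 = 0.79

0.79 bits


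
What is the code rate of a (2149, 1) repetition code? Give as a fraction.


Rate = k/n = 1/2149

1/2149


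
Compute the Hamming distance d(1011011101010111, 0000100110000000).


Count differing positions: ^ . ^ ^ ^ ^ ^ . ^ ^ . ^ . ^ ^ ^ = 12 differences

12


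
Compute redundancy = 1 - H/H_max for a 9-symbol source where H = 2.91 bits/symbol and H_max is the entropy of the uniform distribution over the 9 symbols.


H_max = log2(K) = log2(9) = 3.1699 bits/symbol. Redundancy = 1 - H/H_max = 1 - 2.91/3.1699 = 1 - 0.918 = 0.082

0.082


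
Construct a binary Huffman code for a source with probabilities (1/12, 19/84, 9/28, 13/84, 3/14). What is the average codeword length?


Huffman construction (repeatedly merge the two least-probable nodes; each merge adds 1 bit to every symbol beneath it): 1/12 + 13/84 = 5/21; 3/14 + 19/84 = 37/84; 5/21 + 9/28 = 47/84; 37/84 + 47/84 = 1. Resulting codeword lengths (in the order the probabilities were given): (3, 2, 2, 3, 2). L_avg = sum(p_i * l_i) = 1/12*3 + 19/84*2 + 9/28*2 + 13/84*3 + 3/14*2 = 47/21 = 2.2381

2.2381 bits


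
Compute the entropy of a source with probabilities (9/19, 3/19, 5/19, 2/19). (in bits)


H = -sum(p_i * log2(p_i)). Terms: -(9/19)*log2(9/19) = 0.510633; -(3/19)*log2(3/19) = 0.420468; -(5/19)*log2(5/19) = 0.506842; -(2/19)*log2(2/19) = 0.341887. H = 0.510633 + 0.420468 + 0.506842 + 0.341887 = 1.7798

1.7798 bits


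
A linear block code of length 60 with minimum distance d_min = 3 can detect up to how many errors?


Detection capability = d_min - 1 = 3 - 1 = 2

2 errors


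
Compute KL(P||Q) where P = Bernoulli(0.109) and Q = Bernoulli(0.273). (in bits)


KL = p*log2(p/q) + (1-p)*log2((1-p)/(1-q)) = 0.109*log2(0.109/0.273) + 0.891*log2(0.891/0.727) = 0.1171

0.1171 bits


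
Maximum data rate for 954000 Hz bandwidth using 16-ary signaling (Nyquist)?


Rate = 2 * B * log2(M) = 2 * 954000 * 4.0 = 7632000.0

7632000.0 bps


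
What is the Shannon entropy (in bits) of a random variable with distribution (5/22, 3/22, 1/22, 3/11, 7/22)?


H = -sum(p_i * log2(p_i)). Terms: -(5/22)*log2(5/22) = 0.485796; -(3/22)*log2(3/22) = 0.391973; -(1/22)*log2(1/22) = 0.202701; -(3/11)*log2(3/11) = 0.511219; -(7/22)*log2(7/22) = 0.525661. H = 0.485796 + 0.391973 + 0.202701 + 0.511219 + 0.525661 = 2.1174

2.1174 bits


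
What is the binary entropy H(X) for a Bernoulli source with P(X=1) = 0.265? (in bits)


H = -p*log2(p) - (1-p)*log2(1-p). -0.265*log2(0.265) = 0.507723; -0.735*log2(0.735) = 0.326475. H = 0.507723 + 0.326475 = 0.8342

0.8342 bits


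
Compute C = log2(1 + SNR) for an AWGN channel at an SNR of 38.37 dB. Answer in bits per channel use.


SNR_linear = 10^(38.37/10) = 6870.6844; C = log2(1 + SNR_linear) = log2(1 + 6870.6844) = 12.7464

12.7464 bits/channel use


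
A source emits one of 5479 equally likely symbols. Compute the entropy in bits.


H = log2(n) = log2(5479) = 12.4197

12.4197 bits


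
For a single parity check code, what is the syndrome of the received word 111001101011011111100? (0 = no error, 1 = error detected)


Syndrome = XOR of all bits = 1 XOR 1 XOR 1 XOR 0 XOR 0 XOR 1 XOR 1 XOR 0 XOR 1 XOR 0 XOR 1 XOR 1 XOR 0 XOR 1 XOR 1 XOR 1 XOR 1 XOR 1 XOR 1 XOR 0 XOR 0 = 0

0


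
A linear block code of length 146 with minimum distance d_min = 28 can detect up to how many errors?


Detection capability = d_min - 1 = 28 - 1 = 27

27 errors


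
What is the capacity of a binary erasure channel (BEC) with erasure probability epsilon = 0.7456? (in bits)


C = 1 - epsilon = 1 - 0.7456 = 0.2544

0.2544 bits


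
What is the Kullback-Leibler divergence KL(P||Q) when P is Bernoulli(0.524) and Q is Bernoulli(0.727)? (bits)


KL = p*log2(p/q) + (1-p)*log2((1-p)/(1-q)) = 0.524*log2(0.524/0.727) + 0.476*log2(0.476/0.273) = 0.1342

0.1342 bits


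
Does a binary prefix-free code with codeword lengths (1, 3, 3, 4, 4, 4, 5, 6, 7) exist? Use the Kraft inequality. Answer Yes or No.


Kraft sum = sum(2^(-l_i)) = 0.9922, need <= 1. Result: satisfied (a binary prefix-free code with these lengths exists)

Yes


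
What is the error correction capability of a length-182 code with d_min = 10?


Correction capability = floor((d-1)/2) = floor((10-1)/2) = 4

4 errors


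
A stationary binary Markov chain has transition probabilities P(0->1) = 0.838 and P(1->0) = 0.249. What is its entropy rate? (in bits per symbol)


Stationary distribution: pi_0 = p10/(p01+p10) = 0.2291, pi_1 = 0.7709. Entropy rate H' = pi_0*H(p01) + pi_1*H(p10) = 0.2291*0.6391 + 0.7709*0.8097 = 0.7706

0.7706 bits/symbol


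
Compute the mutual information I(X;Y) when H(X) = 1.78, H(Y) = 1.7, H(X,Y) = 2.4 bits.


I(X;Y) = H(X) + H(Y) - H(X,Y) = 1.78 + 1.7 - 2.4 = 1.08

1.08 bits


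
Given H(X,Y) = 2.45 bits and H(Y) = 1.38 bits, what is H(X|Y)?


H(X|Y) = H(X,Y) - H(Y) = 2.45 - 1.38 = 1.07

1.07 bits


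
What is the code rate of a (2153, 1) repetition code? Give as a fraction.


Rate = k/n = 1/2153

1/2153


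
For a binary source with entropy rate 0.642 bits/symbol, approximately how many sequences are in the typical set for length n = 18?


log2|A_typical| = nH = 18 * 0.642 = 11.556, so |A_typical| ~ 2^11.556 = 3.011e+03

3.011e+03


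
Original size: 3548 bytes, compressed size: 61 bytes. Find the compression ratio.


Ratio = original / compressed = 3548 / 61 = 58.1639

58.1639


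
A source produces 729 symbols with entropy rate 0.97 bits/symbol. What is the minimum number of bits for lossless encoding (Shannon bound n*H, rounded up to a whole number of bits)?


Minimum bits >= n * H = 729 * 0.97 = 707.13, rounded up to a whole number of bits = 708

708 bits


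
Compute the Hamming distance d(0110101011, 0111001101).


Count differing positions: . . . ^ ^ . . ^ ^ . = 4 differences

4


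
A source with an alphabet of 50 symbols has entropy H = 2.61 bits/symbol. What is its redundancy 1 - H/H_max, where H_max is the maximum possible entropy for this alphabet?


H_max = log2(K) = log2(50) = 5.6439 bits/symbol. Redundancy = 1 - H/H_max = 1 - 2.61/5.6439 = 1 - 0.4624 = 0.5376

0.5376


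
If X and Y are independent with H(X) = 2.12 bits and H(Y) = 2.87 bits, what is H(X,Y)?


For independent variables, H(X,Y) = H(X) + H(Y) = 2.12 + 2.87 = 4.99

4.99 bits


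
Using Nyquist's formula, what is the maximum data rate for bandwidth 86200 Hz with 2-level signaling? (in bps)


Rate = 2 * B * log2(M) = 2 * 86200 * 1.0 = 172400.0

172400.0 bps


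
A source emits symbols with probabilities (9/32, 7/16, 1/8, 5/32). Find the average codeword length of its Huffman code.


Huffman construction (repeatedly merge the two least-probable nodes; each merge adds 1 bit to every symbol beneath it): 1/8 + 5/32 = 9/32; 9/32 + 9/32 = 9/16; 7/16 + 9/16 = 1. Resulting codeword lengths (in the order the probabilities were given): (2, 1, 3, 3). L_avg = sum(p_i * l_i) = 9/32*2 + 7/16*1 + 1/8*3 + 5/32*3 = 59/32 = 1.8438

1.8438 bits


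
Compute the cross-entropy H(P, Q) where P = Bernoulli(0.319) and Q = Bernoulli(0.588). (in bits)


H(P,Q) = -p*log2(q) - (1-p)*log2(1-q). -0.319*log2(0.588) = 0.244390; -0.681*log2(0.412) = 0.871192. H(P,Q) = 0.244390 + 0.871192 = 1.1156

1.1156 bits


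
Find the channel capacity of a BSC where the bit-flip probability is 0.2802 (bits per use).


H(p) = -p*log2(p) - (1-p)*log2(1-p) = -0.2802*log2(0.2802) - 0.7198*log2(0.7198) = 0.514299 + 0.341424 = 0.8557. C = 1 - H(p) = 1 - 0.8557 = 0.1443

0.1443 bits


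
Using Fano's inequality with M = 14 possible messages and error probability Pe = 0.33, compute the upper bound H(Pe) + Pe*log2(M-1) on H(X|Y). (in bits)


H(Pe) = -Pe*log2(Pe) - (1-Pe)*log2(1-Pe) = -0.33*log2(0.33) - 0.67*log2(0.67) = 0.527822 + 0.387104 = 0.9149. Pe*log2(M-1) = 0.33*log2(13) = 1.221145. Bound = H(Pe) + Pe*log2(M-1) = 0.527822 + 0.387104 + 1.221145 = 2.1361

2.1361 bits


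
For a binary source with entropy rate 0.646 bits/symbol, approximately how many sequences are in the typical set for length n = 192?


log2|A_typical| = nH = 192 * 0.646 = 124.032, so |A_typical| ~ 2^124.032 = 2.174e+37

2.174e+37


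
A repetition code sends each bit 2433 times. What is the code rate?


Rate = k/n = 1/2433

1/2433


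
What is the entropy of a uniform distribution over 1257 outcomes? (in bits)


H = log2(n) = log2(1257) = 10.2958

10.2958 bits


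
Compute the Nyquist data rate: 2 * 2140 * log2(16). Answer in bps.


Rate = 2 * B * log2(M) = 2 * 2140 * 4.0 = 17120.0

17120.0 bps


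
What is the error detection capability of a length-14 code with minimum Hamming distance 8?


Detection capability = d_min - 1 = 8 - 1 = 7

7 errors


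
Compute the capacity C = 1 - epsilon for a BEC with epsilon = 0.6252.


C = 1 - epsilon = 1 - 0.6252 = 0.3748

0.3748 bits


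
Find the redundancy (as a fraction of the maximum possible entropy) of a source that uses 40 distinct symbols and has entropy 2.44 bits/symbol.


H_max = log2(K) = log2(40) = 5.3219 bits/symbol. Redundancy = 1 - H/H_max = 1 - 2.44/5.3219 = 1 - 0.4585 = 0.5415

0.5415


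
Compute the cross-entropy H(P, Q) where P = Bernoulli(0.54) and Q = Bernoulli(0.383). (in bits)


H(P,Q) = -p*log2(q) - (1-p)*log2(1-q). -0.54*log2(0.383) = 0.747675; -0.46*log2(0.617) = 0.320462. H(P,Q) = 0.747675 + 0.320462 = 1.0681

1.0681 bits


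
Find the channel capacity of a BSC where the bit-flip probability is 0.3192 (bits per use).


H(p) = -p*log2(p) - (1-p)*log2(1-p) = -0.3192*log2(0.3192) - 0.6808*log2(0.6808) = 0.525872 + 0.377638 = 0.9035. C = 1 - H(p) = 1 - 0.9035 = 0.0965

0.0965 bits


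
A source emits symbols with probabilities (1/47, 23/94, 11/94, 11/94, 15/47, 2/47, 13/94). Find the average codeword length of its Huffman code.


Huffman construction (repeatedly merge the two least-probable nodes; each merge adds 1 bit to every symbol beneath it): 1/47 + 2/47 = 3/47; 3/47 + 11/94 = 17/94; 11/94 + 13/94 = 12/47; 17/94 + 23/94 = 20/47; 12/47 + 15/47 = 27/47; 20/47 + 27/47 = 1. Resulting codeword lengths (in the order the probabilities were given): (4, 2, 3, 3, 2, 4, 3). L_avg = sum(p_i * l_i) = 1/47*4 + 23/94*2 + 11/94*3 + 11/94*3 + 15/47*2 + 2/47*4 + 13/94*3 = 5/2 = 2.5

2.5 bits


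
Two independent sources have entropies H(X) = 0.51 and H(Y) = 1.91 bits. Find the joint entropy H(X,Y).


For independent variables, H(X,Y) = H(X) + H(Y) = 0.51 + 1.91 = 2.42

2.42 bits


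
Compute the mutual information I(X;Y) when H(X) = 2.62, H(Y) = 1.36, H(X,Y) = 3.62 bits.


I(X;Y) = H(X) + H(Y) - H(X,Y) = 2.62 + 1.36 - 3.62 = 0.36

0.36 bits


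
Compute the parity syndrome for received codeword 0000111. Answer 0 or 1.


Syndrome = XOR of all bits = 0 XOR 0 XOR 0 XOR 0 XOR 1 XOR 1 XOR 1 = 1

1


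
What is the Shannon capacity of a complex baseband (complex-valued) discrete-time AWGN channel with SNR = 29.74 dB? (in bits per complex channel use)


SNR_linear = 10^(29.74/10) = 941.8896; C = log2(1 + SNR_linear) = log2(1 + 941.8896) = 9.8809

9.8809 bits/channel use


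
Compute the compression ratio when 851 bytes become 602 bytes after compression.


Ratio = original / compressed = 851 / 602 = 1.4136

1.4136


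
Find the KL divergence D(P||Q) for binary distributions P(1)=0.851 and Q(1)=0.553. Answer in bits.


KL = p*log2(p/q) + (1-p)*log2((1-p)/(1-q)) = 0.851*log2(0.851/0.553) + 0.149*log2(0.149/0.447) = 0.2931

0.2931 bits


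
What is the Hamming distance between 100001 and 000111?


Count differing positions: ^ . . ^ ^ . = 3 differences

3


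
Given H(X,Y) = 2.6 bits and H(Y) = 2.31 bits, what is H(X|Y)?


H(X|Y) = H(X,Y) - H(Y) = 2.6 - 2.31 = 0.29

0.29 bits


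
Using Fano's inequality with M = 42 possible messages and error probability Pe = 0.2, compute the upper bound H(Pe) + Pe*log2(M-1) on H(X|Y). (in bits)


H(Pe) = -Pe*log2(Pe) - (1-Pe)*log2(1-Pe) = -0.2*log2(0.2) - 0.8*log2(0.8) = 0.464386 + 0.257542 = 0.7219. Pe*log2(M-1) = 0.2*log2(41) = 1.071510. Bound = H(Pe) + Pe*log2(M-1) = 0.464386 + 0.257542 + 1.071510 = 1.7934

1.7934 bits


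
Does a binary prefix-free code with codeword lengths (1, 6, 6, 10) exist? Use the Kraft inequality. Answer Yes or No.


Kraft sum = sum(2^(-l_i)) = 0.5322, need <= 1. Result: satisfied (a binary prefix-free code with these lengths exists)

Yes


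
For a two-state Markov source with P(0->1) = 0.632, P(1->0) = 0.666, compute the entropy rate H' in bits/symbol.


Stationary distribution: pi_0 = p10/(p01+p10) = 0.5131, pi_1 = 0.4869. Entropy rate H' = pi_0*H(p01) + pi_1*H(p10) = 0.5131*0.9491 + 0.4869*0.919 = 0.9344

0.9344 bits/symbol


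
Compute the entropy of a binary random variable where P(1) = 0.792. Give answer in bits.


H = -p*log2(p) - (1-p)*log2(1-p). -0.792*log2(0.792) = 0.266451; -0.208*log2(0.208) = 0.471192. H = 0.266451 + 0.471192 = 0.7376

0.7376 bits


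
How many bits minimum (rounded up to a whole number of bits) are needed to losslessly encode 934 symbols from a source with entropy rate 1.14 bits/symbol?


Minimum bits >= n * H = 934 * 1.14 = 1064.76, rounded up to a whole number of bits = 1065

1065 bits


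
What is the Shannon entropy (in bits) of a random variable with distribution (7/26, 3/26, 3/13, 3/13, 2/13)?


H = -sum(p_i * log2(p_i)). Terms: -(7/26)*log2(7/26) = 0.509677; -(3/26)*log2(3/26) = 0.359478; -(3/13)*log2(3/13) = 0.488187; -(3/13)*log2(3/13) = 0.488187; -(2/13)*log2(2/13) = 0.415452. H = 0.509677 + 0.359478 + 0.488187 + 0.488187 + 0.415452 = 2.261

2.261 bits


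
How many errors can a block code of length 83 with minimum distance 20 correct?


Correction capability = floor((d-1)/2) = floor((20-1)/2) = 9

9 errors


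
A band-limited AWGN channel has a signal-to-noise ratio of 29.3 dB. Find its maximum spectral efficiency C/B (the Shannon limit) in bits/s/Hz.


SNR_linear = 10^(29.3/10) = 851.138; C/B = log2(1 + SNR_linear) = log2(1 + 851.138) = 9.7349

9.7349 bits/s/Hz


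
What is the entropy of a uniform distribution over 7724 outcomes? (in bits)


H = log2(n) = log2(7724) = 12.9151

12.9151 bits


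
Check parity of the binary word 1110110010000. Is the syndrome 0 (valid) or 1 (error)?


Syndrome = XOR of all bits = 1 XOR 1 XOR 1 XOR 0 XOR 1 XOR 1 XOR 0 XOR 0 XOR 1 XOR 0 XOR 0 XOR 0 XOR 0 = 0

0


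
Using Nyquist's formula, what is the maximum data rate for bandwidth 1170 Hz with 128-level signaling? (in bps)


Rate = 2 * B * log2(M) = 2 * 1170 * 7.0 = 16380.0

16380.0 bps


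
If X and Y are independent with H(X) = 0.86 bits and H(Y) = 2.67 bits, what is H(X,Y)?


For independent variables, H(X,Y) = H(X) + H(Y) = 0.86 + 2.67 = 3.53

3.53 bits


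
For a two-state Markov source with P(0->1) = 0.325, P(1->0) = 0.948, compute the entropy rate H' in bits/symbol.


Stationary distribution: pi_0 = p10/(p01+p10) = 0.7447, pi_1 = 0.2553. Entropy rate H' = pi_0*H(p01) + pi_1*H(p10) = 0.7447*0.9097 + 0.2553*0.2948 = 0.7527

0.7527 bits/symbol


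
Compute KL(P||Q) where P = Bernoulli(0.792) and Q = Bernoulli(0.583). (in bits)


KL = p*log2(p/q) + (1-p)*log2((1-p)/(1-q)) = 0.792*log2(0.792/0.583) + 0.208*log2(0.208/0.417) = 0.1413

0.1413 bits


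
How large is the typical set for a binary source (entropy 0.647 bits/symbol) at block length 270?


log2|A_typical| = nH = 270 * 0.647 = 174.69, so |A_typical| ~ 2^174.69 = 3.863e+52

3.863e+52


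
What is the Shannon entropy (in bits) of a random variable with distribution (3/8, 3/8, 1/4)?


H = -sum(p_i * log2(p_i)). Terms: -(3/8)*log2(3/8) = 0.530639; -(3/8)*log2(3/8) = 0.530639; -(1/4)*log2(1/4) = 0.500000. H = 0.530639 + 0.530639 + 0.500000 = 1.5613

1.5613 bits


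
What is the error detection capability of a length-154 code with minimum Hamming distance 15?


Detection capability = d_min - 1 = 15 - 1 = 14

14 errors


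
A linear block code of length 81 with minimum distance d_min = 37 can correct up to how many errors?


Correction capability = floor((d-1)/2) = floor((37-1)/2) = 18

18 errors


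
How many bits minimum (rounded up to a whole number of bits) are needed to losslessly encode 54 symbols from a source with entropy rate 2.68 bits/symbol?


Minimum bits >= n * H = 54 * 2.68 = 144.72, rounded up to a whole number of bits = 145

145 bits


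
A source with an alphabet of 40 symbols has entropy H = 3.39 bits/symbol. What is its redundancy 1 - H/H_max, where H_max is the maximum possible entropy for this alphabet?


H_max = log2(K) = log2(40) = 5.3219 bits/symbol. Redundancy = 1 - H/H_max = 1 - 3.39/5.3219 = 1 - 0.637 = 0.363

0.363


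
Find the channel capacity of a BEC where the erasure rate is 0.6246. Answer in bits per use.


C = 1 - epsilon = 1 - 0.6246 = 0.3754

0.3754 bits


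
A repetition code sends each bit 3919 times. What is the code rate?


Rate = k/n = 1/3919

1/3919


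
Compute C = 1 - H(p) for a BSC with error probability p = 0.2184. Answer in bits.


H(p) = -p*log2(p) - (1-p)*log2(1-p) = -0.2184*log2(0.2184) - 0.7816*log2(0.7816) = 0.479378 + 0.277857 = 0.7572. C = 1 - H(p) = 1 - 0.7572 = 0.2428

0.2428 bits


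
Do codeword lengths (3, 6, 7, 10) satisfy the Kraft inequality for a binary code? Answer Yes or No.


Kraft sum = sum(2^(-l_i)) = 0.1494, need <= 1. Result: satisfied (a binary prefix-free code with these lengths exists)

Yes


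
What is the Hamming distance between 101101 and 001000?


Count differing positions: ^ . . ^ . ^ = 3 differences

3


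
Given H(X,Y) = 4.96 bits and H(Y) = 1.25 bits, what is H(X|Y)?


H(X|Y) = H(X,Y) - H(Y) = 4.96 - 1.25 = 3.71

3.71 bits


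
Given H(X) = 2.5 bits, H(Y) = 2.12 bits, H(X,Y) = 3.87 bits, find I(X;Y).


I(X;Y) = H(X) + H(Y) - H(X,Y) = 2.5 + 2.12 - 3.87 = 0.75

0.75 bits


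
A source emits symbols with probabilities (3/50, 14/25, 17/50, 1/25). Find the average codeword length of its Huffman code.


Huffman construction (repeatedly merge the two least-probable nodes; each merge adds 1 bit to every symbol beneath it): 1/25 + 3/50 = 1/10; 1/10 + 17/50 = 11/25; 11/25 + 14/25 = 1. Resulting codeword lengths (in the order the probabilities were given): (3, 1, 2, 3). L_avg = sum(p_i * l_i) = 3/50*3 + 14/25*1 + 17/50*2 + 1/25*3 = 77/50 = 1.54

1.54 bits


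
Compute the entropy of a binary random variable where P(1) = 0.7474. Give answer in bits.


H = -p*log2(p) - (1-p)*log2(1-p). -0.7474*log2(0.7474) = 0.313944; -0.2526*log2(0.2526) = 0.501430. H = 0.313944 + 0.501430 = 0.8154

0.8154 bits


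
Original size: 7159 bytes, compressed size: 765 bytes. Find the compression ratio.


Ratio = original / compressed = 7159 / 765 = 9.3582

9.3582


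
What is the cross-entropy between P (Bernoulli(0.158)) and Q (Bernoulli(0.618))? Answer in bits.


H(P,Q) = -p*log2(q) - (1-p)*log2(1-q). -0.158*log2(0.618) = 0.109703; -0.842*log2(0.382) = 1.168995. H(P,Q) = 0.109703 + 1.168995 = 1.2787

1.2787 bits


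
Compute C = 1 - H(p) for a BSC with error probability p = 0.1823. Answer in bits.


H(p) = -p*log2(p) - (1-p)*log2(1-p) = -0.1823*log2(0.1823) - 0.8177*log2(0.8177) = 0.447658 + 0.237424 = 0.6851. C = 1 - H(p) = 1 - 0.6851 = 0.3149

0.3149 bits


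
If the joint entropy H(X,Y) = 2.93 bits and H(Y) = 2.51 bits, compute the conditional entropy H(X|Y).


H(X|Y) = H(X,Y) - H(Y) = 2.93 - 2.51 = 0.42

0.42 bits


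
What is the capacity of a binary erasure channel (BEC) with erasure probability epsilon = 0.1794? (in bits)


C = 1 - epsilon = 1 - 0.1794 = 0.8206

0.8206 bits


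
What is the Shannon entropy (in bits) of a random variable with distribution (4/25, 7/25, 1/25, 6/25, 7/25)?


H = -sum(p_i * log2(p_i)). Terms: -(4/25)*log2(4/25) = 0.423017; -(7/25)*log2(7/25) = 0.514220; -(1/25)*log2(1/25) = 0.185754; -(6/25)*log2(6/25) = 0.494134; -(7/25)*log2(7/25) = 0.514220. H = 0.423017 + 0.514220 + 0.185754 + 0.494134 + 0.514220 = 2.1313

2.1313 bits
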